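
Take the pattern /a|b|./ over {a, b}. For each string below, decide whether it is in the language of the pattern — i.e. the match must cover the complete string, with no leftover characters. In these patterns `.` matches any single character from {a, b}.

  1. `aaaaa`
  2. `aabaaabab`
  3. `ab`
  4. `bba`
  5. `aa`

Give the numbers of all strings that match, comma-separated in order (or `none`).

none

1 → no match
2 → no match
3 → no match
4 → no match
5 → no match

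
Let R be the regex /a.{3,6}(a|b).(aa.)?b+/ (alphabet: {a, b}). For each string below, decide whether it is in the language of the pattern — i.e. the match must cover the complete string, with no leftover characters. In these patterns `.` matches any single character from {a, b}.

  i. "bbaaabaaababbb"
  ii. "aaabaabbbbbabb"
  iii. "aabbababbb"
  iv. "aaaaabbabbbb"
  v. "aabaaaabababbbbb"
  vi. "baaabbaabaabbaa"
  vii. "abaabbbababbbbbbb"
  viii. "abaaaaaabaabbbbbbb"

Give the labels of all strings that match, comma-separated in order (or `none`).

iii, iv, viii

i → no match — must start with "a"
ii → no match
iii. "aabbababbb" → match
iv. "aaaaabbabbbb" → match
v → no match
vi → no match — must start with "a"
vii → no match
viii → match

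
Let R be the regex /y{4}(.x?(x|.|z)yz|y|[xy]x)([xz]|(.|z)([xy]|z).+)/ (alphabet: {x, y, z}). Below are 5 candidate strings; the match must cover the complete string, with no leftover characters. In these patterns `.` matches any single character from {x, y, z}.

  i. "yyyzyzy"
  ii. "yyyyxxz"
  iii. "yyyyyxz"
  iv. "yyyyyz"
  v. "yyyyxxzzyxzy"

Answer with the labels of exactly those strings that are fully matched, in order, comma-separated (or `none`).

ii, iii, iv, v

i → no match
ii → match
iii → match
iv → match
v → match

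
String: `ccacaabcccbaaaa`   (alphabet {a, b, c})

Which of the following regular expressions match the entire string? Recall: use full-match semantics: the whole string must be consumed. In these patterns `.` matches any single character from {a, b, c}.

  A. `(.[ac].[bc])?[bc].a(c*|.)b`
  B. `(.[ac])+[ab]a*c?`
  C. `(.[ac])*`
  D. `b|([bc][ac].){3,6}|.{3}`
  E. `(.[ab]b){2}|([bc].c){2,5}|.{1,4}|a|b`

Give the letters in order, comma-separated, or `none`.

B

A → no match — must end with `b`
B → match
C → no match
D → no match
E → no match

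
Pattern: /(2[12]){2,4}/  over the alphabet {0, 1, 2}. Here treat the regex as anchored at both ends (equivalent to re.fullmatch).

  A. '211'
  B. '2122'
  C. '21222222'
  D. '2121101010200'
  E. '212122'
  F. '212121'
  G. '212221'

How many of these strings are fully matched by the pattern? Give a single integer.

A → no match
B → match
C → match
D → no match
E → match
F → match
G → match
Total matched: 5

5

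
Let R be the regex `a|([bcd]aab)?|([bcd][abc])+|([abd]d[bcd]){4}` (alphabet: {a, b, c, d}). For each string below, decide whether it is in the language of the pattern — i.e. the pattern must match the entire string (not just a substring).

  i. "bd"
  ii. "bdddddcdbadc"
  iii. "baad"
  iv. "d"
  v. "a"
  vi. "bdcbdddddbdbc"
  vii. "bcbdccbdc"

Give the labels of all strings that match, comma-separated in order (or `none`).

i. "bd" → no match
ii. "bdddddcdbadc" → no match
iii. "baad" → no match
iv. "d" → no match
v. "a" → match
vi → no match
vii. "bcbdccbdc" → no match

v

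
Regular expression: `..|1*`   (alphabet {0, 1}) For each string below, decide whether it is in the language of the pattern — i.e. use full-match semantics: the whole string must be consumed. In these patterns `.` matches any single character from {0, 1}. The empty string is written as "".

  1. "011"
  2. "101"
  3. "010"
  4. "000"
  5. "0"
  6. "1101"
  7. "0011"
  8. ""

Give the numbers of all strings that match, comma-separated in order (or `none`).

1 → no match
2 → no match
3 → no match
4 → no match
5 → no match
6 → no match
7 → no match
8 → match

8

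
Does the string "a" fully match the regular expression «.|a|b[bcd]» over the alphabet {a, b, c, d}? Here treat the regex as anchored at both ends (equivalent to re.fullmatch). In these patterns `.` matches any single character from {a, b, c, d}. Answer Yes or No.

Yes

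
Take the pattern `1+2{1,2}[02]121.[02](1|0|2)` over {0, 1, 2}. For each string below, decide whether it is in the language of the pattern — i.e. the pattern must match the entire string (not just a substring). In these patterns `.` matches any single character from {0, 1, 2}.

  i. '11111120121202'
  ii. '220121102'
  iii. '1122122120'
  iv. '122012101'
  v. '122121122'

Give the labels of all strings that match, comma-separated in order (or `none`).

i, v

i → match
ii. '220121102' → no match — must start with '1'
iii. '1122122120' → no match
iv. '122012101' → no match
v. '122121122' → match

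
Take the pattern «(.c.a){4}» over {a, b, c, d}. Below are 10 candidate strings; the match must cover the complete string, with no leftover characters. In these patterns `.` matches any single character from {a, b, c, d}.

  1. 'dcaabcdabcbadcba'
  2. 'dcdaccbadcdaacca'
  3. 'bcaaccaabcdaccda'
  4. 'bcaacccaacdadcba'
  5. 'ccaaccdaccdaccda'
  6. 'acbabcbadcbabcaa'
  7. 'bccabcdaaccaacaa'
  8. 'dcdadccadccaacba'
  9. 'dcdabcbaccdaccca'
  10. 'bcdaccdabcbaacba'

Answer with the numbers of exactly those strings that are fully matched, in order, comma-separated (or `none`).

1 → match
2 → match
3 → match
4 → match
5 → match
6 → match
7 → match
8 → match
9 → match
10 → match

1, 2, 3, 4, 5, 6, 7, 8, 9, 10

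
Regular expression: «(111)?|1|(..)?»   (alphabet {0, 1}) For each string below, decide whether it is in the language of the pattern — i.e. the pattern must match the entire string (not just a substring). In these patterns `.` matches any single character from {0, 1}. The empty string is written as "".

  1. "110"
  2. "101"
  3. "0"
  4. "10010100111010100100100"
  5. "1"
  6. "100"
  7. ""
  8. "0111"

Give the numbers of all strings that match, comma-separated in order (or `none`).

1 → no match
2 → no match
3 → no match
4 → no match
5 → match
6 → no match
7 → match
8 → no match

5, 7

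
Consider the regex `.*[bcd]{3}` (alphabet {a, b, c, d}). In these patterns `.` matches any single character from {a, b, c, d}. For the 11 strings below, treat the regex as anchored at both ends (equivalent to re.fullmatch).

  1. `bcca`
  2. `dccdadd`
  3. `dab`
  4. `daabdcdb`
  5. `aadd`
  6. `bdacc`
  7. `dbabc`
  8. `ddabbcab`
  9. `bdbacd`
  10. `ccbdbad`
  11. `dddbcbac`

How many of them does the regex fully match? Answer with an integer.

1

1 → no match
2 → no match
3 → no match
4 → match
5 → no match
6 → no match
7 → no match
8 → no match
9 → no match
10 → no match
11 → no match
Total matched: 1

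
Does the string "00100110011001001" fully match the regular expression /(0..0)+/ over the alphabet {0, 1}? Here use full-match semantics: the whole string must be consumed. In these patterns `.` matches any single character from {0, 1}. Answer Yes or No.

No

Every match must end with "0", but "00100110011001001" does not.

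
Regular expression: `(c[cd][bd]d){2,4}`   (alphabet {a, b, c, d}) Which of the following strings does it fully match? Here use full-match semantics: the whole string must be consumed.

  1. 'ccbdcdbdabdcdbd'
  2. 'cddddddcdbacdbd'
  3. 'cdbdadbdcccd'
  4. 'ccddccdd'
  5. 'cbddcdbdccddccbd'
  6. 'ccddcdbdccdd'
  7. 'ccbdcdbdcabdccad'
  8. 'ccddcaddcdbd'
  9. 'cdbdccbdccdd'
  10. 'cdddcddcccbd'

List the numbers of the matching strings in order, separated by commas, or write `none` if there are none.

1 → no match
2 → no match
3. 'cdbdadbdcccd' → no match
4. 'ccddccdd' → match
5 → no match
6. 'ccddcdbdccdd' → match
7 → no match
8. 'ccddcaddcdbd' → no match
9. 'cdbdccbdccdd' → match
10. 'cdddcddcccbd' → no match

4, 6, 9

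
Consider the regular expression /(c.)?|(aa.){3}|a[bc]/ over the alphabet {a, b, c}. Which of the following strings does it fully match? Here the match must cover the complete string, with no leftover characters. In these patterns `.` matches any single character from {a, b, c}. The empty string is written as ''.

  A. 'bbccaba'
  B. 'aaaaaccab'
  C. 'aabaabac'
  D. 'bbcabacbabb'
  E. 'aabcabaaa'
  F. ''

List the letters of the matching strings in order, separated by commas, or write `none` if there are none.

A → no match
B → no match
C → no match
D → no match
E → no match
F → match

F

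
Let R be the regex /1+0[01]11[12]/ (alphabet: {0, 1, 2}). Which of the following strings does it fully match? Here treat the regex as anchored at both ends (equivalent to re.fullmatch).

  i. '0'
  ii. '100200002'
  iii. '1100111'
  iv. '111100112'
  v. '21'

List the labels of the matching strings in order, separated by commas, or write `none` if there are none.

iii, iv

i → no match — must start with '1'
ii → no match
iii → match
iv → match
v → no match — must start with '1'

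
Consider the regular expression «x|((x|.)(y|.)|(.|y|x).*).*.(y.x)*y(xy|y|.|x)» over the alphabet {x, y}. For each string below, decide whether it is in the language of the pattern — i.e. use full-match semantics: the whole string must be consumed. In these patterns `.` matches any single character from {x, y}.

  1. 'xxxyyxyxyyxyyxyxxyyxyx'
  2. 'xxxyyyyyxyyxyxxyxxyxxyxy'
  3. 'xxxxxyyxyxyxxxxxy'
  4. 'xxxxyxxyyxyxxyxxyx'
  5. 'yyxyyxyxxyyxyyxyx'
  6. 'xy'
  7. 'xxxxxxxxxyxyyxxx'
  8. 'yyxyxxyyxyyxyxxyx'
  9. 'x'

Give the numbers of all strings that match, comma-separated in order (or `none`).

1 → match
2 → match
3 → no match
4 → match
5 → match
6. 'xy' → no match
7 → no match
8 → match
9. 'x' → match

1, 2, 4, 5, 8, 9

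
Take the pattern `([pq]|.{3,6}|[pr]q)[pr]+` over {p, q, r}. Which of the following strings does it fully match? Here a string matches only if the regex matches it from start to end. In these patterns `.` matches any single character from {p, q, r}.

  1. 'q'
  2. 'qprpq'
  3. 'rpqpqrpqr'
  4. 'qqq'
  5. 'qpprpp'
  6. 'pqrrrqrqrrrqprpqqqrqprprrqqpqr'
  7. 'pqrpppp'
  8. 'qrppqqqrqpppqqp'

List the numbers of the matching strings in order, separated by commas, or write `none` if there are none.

1. 'q' → no match
2. 'qprpq' → no match
3. 'rpqpqrpqr' → no match
4. 'qqq' → no match
5. 'qpprpp' → match
6 → no match
7. 'pqrpppp' → match
8 → no match

5, 7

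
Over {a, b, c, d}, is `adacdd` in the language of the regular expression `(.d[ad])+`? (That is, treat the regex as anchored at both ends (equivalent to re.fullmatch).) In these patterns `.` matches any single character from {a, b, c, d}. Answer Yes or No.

Yes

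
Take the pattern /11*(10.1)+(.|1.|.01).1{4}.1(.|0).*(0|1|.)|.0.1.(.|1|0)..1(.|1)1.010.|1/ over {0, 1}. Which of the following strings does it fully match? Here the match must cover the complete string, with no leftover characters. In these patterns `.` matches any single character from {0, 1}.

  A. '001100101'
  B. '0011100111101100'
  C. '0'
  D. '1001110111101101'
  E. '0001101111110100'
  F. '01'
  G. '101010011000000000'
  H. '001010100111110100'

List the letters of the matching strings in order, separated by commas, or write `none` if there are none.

E

A → no match
B → no match
C → no match
D → no match
E → match
F → no match
G → no match
H → no match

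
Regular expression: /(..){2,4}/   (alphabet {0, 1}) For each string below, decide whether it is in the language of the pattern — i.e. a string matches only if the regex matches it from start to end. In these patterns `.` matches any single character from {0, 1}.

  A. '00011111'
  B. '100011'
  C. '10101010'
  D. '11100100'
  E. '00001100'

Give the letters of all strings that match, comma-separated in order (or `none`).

A, B, C, D, E

A → match
B → match
C → match
D → match
E → match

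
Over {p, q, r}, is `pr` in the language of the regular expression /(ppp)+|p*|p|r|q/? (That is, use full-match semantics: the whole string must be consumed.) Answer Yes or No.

No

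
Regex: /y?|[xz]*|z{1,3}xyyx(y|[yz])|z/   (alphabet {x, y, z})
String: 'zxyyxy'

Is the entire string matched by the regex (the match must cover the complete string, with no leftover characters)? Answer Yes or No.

Yes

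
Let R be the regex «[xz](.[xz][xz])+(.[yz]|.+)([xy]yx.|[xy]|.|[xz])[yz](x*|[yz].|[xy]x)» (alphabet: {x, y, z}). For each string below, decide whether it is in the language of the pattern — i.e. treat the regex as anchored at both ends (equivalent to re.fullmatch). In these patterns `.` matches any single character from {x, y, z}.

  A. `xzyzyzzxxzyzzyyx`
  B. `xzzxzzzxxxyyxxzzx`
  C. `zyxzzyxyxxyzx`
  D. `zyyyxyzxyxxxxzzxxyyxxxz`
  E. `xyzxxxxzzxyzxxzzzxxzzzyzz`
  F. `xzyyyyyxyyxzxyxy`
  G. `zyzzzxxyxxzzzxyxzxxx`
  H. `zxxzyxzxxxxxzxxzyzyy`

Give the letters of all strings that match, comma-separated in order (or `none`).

A → no match
B → match
C → match
D → no match
E → match
F → no match
G → match
H → match

B, C, E, G, H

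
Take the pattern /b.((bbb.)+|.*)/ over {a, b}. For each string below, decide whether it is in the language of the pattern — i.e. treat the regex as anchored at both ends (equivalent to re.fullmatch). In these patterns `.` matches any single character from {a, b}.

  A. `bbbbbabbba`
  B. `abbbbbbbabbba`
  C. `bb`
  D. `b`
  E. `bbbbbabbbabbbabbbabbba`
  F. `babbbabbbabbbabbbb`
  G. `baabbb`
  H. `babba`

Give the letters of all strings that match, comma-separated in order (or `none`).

A → match
B → no match — must start with `b`
C → match
D → no match
E → match
F → match
G → match
H → match

A, C, E, F, G, H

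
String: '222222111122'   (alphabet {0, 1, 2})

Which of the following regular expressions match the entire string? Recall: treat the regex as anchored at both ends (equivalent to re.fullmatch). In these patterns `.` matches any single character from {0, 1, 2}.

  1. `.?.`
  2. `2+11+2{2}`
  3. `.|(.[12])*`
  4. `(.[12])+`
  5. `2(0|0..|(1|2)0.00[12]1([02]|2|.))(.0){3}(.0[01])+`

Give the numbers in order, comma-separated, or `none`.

2, 3, 4

1 → no match
2 → match
3 → match
4 → match
5 → no match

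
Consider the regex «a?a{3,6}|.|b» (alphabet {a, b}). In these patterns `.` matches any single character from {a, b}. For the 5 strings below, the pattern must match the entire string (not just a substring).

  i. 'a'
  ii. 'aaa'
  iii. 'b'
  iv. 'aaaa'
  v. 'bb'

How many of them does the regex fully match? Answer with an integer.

4

i → match
ii → match
iii → match
iv → match
v → no match
Total matched: 4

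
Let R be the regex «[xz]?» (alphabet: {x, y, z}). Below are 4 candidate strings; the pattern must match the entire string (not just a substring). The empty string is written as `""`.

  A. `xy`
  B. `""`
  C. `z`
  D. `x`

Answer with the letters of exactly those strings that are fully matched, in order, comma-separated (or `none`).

A → no match
B → match
C → match
D → match

B, C, D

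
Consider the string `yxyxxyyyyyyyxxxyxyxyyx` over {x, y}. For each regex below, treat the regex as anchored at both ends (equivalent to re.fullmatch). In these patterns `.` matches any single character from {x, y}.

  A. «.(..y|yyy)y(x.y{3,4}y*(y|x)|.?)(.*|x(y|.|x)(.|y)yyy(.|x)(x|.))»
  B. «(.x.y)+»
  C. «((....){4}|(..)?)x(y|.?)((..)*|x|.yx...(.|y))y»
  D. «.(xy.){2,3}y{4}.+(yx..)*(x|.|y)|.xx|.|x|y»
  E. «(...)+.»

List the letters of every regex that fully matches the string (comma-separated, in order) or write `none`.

D, E

A → no match
B → no match — must end with `y`
C → no match — must end with `y`
D → match
E → match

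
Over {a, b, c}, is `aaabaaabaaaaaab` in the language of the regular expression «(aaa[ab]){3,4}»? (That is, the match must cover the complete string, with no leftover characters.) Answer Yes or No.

No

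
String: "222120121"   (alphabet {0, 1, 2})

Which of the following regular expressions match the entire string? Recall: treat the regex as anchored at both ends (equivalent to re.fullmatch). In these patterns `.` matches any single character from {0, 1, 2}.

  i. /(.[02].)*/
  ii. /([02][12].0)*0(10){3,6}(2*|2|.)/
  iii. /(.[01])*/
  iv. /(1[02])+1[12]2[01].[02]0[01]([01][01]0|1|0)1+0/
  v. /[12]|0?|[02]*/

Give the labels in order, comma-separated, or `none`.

i

i → match
ii → no match
iii → no match
iv → no match — must start with "1"
v → no match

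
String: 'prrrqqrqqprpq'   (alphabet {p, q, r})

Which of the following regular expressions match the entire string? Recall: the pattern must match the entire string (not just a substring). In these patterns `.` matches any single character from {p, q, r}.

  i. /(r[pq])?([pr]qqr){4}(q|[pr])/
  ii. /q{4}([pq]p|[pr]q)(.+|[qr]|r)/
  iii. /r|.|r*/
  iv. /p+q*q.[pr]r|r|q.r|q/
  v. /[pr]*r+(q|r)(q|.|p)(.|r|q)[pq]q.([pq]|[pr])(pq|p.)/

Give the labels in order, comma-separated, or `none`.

v

i → no match
ii → no match — must start with 'q'
iii → no match
iv → no match
v → match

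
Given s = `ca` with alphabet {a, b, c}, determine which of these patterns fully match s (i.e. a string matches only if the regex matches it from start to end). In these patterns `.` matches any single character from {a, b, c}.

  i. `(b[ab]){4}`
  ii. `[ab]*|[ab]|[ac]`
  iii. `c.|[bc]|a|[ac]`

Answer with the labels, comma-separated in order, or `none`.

iii

i → no match — must start with `b`
ii → no match
iii → match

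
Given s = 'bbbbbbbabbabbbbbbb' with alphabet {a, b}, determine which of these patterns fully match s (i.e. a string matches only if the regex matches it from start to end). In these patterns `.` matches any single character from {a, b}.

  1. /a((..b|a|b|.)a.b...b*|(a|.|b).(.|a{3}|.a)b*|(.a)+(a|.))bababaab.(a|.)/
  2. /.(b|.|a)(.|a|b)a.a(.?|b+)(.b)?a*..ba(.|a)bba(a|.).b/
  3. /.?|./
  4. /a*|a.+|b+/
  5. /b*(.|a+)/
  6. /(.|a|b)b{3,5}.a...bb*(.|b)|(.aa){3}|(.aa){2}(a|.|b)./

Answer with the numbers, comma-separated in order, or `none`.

6

1 → no match — must start with 'a'
2 → no match
3 → no match
4 → no match
5 → no match
6 → match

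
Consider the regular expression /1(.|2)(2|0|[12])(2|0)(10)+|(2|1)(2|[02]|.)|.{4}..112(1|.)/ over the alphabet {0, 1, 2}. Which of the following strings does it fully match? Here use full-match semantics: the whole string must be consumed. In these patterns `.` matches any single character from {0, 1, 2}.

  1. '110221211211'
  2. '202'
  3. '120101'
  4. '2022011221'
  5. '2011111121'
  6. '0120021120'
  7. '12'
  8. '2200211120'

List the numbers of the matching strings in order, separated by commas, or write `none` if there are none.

1 → no match
2 → no match
3 → no match
4 → no match
5 → match
6 → match
7 → match
8 → match

5, 6, 7, 8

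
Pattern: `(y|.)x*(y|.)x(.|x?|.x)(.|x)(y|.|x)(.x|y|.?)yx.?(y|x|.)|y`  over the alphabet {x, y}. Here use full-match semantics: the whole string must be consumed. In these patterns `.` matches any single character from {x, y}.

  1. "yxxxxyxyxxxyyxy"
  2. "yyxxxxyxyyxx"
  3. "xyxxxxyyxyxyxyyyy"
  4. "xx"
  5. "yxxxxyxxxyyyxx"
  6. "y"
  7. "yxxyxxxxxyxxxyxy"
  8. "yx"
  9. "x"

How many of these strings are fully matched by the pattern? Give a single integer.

3

1 → match
2 → no match
3 → no match
4 → no match
5 → match
6 → match
7 → no match
8 → no match
9 → no match
Total matched: 3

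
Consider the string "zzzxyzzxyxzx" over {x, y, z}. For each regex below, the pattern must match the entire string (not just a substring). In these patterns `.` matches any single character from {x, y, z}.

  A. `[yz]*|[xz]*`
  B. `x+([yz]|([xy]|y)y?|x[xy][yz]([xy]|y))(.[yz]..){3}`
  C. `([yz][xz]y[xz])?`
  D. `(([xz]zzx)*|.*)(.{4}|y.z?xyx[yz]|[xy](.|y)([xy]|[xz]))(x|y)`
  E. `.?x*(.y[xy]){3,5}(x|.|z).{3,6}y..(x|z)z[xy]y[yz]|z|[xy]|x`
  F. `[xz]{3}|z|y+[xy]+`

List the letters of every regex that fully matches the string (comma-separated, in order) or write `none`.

A → no match
B → no match — must start with "x"
C → no match
D → match
E → no match
F → no match

D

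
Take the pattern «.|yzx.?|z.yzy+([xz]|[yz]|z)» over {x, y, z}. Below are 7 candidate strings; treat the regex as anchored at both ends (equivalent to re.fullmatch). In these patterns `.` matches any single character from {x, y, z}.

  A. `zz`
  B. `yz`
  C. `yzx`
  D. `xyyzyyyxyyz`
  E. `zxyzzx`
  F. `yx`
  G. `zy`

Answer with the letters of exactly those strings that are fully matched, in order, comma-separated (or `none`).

C

A → no match
B → no match
C → match
D → no match
E → no match
F → no match
G → no match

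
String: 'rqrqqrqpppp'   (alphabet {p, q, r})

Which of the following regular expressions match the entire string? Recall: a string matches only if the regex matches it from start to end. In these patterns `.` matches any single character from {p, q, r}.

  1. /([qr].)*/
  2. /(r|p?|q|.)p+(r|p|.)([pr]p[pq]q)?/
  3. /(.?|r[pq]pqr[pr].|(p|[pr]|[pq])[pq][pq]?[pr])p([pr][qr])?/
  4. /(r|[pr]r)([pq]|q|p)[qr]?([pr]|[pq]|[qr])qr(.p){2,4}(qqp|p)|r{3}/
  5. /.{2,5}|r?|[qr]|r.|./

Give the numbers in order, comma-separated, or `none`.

4

1 → no match
2 → no match
3 → no match
4 → match
5 → no match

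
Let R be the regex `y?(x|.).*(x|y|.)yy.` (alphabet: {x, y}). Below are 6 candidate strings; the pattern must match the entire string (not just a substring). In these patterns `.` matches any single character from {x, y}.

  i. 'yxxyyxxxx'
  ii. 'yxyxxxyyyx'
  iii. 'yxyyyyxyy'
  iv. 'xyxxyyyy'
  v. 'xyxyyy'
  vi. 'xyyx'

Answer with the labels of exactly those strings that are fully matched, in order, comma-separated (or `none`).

ii, iv, v

i → no match
ii → match
iii → no match
iv → match
v → match
vi → no match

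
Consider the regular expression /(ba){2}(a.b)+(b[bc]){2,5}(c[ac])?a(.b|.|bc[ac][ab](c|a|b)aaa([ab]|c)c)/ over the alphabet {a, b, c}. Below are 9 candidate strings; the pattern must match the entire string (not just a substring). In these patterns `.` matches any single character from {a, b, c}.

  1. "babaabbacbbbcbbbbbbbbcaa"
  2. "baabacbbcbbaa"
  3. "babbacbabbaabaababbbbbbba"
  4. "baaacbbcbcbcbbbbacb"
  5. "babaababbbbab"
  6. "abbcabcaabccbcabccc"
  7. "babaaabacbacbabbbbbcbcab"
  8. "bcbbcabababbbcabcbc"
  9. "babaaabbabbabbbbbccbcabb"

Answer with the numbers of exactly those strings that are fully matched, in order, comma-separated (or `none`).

1 → no match
2 → no match
3 → no match
4 → no match
5 → no match
6 → no match — must start with "ba"
7 → match
8 → no match — must start with "ba"
9 → no match

7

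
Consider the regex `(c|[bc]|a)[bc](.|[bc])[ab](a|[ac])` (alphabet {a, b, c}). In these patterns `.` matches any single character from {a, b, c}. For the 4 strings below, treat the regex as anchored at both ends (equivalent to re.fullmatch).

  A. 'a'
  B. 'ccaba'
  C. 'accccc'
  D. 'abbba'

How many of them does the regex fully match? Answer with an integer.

2

A. 'a' → no match
B. 'ccaba' → match
C. 'accccc' → no match
D. 'abbba' → match
Total matched: 2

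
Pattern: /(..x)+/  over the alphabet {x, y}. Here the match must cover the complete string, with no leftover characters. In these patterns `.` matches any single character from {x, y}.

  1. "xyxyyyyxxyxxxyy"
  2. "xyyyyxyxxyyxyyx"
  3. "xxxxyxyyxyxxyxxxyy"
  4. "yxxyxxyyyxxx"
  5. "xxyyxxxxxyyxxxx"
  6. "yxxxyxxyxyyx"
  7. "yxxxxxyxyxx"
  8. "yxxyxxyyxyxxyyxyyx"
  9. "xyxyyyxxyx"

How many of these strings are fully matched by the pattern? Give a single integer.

1 → no match — must end with "x"
2 → no match
3 → no match — must end with "x"
4 → no match
5 → no match
6 → match
7 → no match
8 → match
9 → no match
Total matched: 2

2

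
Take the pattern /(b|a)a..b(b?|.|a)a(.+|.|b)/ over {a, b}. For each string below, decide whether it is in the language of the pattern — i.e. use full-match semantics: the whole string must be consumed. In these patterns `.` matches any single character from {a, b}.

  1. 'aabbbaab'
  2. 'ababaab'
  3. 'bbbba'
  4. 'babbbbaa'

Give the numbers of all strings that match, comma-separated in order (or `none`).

1, 4

1 → match
2 → no match
3 → no match
4 → match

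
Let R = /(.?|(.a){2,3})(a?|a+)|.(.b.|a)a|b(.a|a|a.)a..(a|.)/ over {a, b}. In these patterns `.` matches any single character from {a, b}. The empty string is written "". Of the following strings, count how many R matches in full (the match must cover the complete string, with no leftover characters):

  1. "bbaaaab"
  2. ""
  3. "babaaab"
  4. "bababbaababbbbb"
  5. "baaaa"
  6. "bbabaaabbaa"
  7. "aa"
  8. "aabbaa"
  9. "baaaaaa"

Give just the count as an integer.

6

1 → match
2 → match
3 → match
4 → no match
5 → match
6 → no match
7 → match
8 → no match
9 → match
Total matched: 6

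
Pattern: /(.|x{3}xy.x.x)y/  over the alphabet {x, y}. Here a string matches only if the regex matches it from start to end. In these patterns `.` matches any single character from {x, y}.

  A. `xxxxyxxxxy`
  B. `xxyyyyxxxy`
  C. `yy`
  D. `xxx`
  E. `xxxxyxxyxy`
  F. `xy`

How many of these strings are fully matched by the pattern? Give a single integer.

4

A. `xxxxyxxxxy` → match
B. `xxyyyyxxxy` → no match
C. `yy` → match
D. `xxx` → no match — must end with `y`
E. `xxxxyxxyxy` → match
F. `xy` → match
Total matched: 4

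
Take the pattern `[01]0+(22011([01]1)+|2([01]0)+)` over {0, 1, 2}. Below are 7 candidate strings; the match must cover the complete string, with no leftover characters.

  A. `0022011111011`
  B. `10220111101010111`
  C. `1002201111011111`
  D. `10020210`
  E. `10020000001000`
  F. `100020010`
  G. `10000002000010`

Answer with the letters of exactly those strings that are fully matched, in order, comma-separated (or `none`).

B, C, E, F, G

A → no match
B → match
C → match
D → no match
E → match
F → match
G → match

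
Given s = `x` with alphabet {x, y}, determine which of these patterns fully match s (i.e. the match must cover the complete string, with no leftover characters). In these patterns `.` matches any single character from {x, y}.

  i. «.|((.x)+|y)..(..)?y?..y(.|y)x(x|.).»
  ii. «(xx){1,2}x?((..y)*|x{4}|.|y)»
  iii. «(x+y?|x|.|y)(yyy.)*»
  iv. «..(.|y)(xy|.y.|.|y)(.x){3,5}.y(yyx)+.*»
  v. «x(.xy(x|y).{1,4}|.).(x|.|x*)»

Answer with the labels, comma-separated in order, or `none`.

i → match
ii → no match — must start with `xx`
iii → match
iv → no match
v → no match

i, iii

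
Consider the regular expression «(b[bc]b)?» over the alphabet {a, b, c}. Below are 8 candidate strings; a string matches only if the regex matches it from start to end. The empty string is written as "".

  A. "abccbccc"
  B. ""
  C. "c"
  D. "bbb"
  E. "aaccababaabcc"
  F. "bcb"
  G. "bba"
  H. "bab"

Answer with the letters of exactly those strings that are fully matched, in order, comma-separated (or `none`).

A → no match
B → match
C → no match
D → match
E → no match
F → match
G → no match
H → no match

B, D, F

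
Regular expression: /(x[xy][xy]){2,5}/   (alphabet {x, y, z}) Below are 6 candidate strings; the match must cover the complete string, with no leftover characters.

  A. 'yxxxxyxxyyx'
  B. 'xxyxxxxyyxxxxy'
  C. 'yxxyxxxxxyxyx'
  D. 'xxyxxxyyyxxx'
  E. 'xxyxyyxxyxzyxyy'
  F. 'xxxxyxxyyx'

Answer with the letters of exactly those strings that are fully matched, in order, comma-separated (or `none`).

none

A. 'yxxxxyxxyyx' → no match — must start with 'x'
B → no match
C → no match — must start with 'x'
D. 'xxyxxxyyyxxx' → no match
E → no match
F. 'xxxxyxxyyx' → no match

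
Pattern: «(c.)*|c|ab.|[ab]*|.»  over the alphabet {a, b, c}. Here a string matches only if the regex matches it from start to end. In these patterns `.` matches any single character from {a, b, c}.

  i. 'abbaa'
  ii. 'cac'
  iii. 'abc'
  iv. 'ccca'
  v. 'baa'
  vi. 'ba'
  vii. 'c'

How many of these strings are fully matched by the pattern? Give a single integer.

i → match
ii → no match
iii → match
iv → match
v → match
vi → match
vii → match
Total matched: 6

6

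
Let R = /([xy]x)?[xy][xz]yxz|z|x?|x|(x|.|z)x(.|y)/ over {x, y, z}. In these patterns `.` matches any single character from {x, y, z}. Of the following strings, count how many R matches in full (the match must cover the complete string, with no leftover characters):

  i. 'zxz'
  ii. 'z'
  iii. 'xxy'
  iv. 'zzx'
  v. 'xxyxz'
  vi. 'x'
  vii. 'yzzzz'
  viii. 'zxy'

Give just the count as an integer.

i → match
ii → match
iii → match
iv → no match
v → match
vi → match
vii → no match
viii → match
Total matched: 6

6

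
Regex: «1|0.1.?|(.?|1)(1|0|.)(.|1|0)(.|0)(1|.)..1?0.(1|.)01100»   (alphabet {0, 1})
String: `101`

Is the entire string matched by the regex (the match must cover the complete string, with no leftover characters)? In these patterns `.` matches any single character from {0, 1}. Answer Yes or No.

No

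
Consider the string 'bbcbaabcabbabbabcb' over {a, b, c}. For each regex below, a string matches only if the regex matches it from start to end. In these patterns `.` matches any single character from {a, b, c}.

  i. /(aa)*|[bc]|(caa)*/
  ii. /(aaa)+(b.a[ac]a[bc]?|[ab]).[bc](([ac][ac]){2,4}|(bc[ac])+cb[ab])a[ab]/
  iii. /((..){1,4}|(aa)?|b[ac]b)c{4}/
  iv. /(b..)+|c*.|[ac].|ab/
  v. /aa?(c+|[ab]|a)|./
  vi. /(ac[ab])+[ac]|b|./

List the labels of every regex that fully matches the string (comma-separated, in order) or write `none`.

i → no match
ii → no match — must start with 'aaa'
iii → no match — must end with 'c'
iv → match
v → no match
vi → no match

iv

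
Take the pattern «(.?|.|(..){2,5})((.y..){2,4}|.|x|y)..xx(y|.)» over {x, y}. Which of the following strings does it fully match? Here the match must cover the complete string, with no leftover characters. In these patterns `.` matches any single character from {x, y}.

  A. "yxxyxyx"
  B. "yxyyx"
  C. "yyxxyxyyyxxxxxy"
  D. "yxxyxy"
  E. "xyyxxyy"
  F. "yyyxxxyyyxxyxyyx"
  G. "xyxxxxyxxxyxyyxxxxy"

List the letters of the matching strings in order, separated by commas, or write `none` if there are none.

none

A. "yxxyxyx" → no match
B. "yxyyx" → no match
C → no match
D. "yxxyxy" → no match
E. "xyyxxyy" → no match
F → no match
G → no match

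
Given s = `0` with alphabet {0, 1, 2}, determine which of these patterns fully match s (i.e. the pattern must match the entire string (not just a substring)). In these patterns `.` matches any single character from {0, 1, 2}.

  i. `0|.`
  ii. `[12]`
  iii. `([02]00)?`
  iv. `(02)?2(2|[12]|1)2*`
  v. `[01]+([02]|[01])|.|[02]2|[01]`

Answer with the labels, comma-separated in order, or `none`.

i, v

i → match
ii → no match
iii → no match
iv → no match
v → match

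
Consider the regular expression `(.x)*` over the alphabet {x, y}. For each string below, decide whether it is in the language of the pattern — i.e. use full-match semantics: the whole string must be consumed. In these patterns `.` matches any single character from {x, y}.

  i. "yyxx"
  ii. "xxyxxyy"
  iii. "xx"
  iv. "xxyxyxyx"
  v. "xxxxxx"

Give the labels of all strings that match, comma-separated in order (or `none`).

iii, iv, v

i → no match
ii → no match
iii → match
iv → match
v → match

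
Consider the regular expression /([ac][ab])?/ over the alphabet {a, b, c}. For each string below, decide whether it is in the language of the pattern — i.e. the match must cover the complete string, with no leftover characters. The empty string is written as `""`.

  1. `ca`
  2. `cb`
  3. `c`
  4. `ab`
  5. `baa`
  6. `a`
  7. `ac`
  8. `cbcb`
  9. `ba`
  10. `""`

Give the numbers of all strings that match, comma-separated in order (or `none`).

1, 2, 4, 10

1 → match
2 → match
3 → no match
4 → match
5 → no match
6 → no match
7 → no match
8 → no match
9 → no match
10 → match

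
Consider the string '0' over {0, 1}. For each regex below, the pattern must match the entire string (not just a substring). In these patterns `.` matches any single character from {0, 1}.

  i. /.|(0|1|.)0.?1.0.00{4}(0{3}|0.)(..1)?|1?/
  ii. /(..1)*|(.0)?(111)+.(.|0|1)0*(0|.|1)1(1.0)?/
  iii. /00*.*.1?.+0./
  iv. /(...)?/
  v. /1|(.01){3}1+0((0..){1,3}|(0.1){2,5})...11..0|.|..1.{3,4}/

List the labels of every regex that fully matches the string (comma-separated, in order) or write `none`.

i, v

i → match
ii → no match
iii → no match
iv → no match
v → match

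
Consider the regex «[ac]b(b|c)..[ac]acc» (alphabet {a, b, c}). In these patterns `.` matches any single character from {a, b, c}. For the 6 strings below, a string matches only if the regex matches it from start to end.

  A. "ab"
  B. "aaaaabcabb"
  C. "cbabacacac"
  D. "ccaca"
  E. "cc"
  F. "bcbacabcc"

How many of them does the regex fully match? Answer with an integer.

0

A → no match — must end with "acc"
B → no match — must end with "acc"
C → no match — must end with "acc"
D → no match — must end with "acc"
E → no match — must end with "acc"
F → no match — must end with "acc"
Total matched: 0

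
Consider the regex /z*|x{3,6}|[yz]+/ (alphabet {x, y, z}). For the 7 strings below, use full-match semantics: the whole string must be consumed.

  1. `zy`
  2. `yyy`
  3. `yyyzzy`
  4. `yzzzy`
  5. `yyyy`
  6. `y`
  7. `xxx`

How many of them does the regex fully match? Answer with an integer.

7

1 → match
2 → match
3 → match
4 → match
5 → match
6 → match
7 → match
Total matched: 7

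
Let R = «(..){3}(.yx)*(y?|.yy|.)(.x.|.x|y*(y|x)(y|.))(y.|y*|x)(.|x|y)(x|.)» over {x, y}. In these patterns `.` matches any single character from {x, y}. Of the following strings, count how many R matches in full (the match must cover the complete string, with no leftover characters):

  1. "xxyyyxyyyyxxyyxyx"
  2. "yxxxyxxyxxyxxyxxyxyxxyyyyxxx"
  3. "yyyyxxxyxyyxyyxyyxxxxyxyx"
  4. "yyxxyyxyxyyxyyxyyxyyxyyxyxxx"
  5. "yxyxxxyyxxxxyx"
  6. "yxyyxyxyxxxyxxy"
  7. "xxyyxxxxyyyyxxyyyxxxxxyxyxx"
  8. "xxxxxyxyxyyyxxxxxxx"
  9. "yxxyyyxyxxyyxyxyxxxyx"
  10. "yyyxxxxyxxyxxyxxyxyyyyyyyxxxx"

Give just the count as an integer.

1 → no match
2 → no match
3 → match
4 → match
5 → match
6 → match
7 → no match
8 → no match
9 → no match
10 → match
Total matched: 5

5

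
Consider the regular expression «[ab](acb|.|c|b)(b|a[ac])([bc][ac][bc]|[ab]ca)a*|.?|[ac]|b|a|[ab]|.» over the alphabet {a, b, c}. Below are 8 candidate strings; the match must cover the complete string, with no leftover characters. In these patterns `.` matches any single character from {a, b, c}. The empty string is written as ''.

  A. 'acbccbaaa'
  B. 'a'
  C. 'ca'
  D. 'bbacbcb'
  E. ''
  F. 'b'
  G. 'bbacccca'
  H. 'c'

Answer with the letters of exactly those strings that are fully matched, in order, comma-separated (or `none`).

A → match
B → match
C → no match
D → match
E → match
F → match
G → match
H → match

A, B, D, E, F, G, H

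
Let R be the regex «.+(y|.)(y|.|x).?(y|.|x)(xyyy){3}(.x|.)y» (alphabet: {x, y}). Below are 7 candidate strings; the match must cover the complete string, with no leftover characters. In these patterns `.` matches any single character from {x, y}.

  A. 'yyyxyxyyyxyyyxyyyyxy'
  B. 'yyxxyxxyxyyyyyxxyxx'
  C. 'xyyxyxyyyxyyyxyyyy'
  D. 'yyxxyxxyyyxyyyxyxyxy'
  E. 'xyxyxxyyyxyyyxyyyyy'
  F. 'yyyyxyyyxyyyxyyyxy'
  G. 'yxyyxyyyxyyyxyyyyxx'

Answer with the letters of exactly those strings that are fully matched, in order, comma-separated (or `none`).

A, E, F

A → match
B → no match — must end with 'y'
C → no match
D → no match
E → match
F → match
G → no match — must end with 'y'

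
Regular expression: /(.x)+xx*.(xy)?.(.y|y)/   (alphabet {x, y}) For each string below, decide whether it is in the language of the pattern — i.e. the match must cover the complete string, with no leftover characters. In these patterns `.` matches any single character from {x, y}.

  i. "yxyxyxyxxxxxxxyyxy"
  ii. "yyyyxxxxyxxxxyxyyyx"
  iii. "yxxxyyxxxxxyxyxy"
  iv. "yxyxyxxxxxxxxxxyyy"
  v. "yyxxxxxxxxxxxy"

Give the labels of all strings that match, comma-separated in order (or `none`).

i → match
ii → no match — must end with "y"
iii → no match
iv → match
v → no match

i, iv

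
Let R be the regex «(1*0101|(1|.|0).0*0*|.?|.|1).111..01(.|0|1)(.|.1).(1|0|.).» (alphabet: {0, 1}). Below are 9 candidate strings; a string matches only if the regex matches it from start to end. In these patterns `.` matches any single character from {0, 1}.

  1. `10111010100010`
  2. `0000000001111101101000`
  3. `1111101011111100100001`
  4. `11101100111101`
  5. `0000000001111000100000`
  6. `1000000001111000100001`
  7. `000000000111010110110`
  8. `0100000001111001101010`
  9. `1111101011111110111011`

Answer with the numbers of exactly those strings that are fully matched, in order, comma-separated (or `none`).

1 → match
2 → match
3 → match
4 → no match
5 → match
6 → match
7 → match
8 → match
9 → match

1, 2, 3, 5, 6, 7, 8, 9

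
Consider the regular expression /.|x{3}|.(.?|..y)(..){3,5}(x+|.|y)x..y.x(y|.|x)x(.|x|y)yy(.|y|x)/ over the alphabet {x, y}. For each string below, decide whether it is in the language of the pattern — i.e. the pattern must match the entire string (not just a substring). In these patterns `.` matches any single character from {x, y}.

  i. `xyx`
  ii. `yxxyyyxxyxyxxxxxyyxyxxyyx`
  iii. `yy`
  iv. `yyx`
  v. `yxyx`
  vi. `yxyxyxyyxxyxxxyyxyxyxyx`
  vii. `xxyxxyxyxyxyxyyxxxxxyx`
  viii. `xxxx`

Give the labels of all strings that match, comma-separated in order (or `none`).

ii

i → no match
ii → match
iii → no match
iv → no match
v → no match
vi → no match
vii → no match
viii → no match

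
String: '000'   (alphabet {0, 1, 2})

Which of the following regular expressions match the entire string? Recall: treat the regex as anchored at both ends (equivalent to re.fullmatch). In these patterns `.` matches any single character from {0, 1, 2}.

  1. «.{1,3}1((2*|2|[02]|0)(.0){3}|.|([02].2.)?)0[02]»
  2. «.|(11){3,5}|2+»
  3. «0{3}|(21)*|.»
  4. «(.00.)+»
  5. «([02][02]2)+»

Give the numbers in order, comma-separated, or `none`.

3

1 → no match
2 → no match
3 → match
4 → no match
5 → no match — must end with '2'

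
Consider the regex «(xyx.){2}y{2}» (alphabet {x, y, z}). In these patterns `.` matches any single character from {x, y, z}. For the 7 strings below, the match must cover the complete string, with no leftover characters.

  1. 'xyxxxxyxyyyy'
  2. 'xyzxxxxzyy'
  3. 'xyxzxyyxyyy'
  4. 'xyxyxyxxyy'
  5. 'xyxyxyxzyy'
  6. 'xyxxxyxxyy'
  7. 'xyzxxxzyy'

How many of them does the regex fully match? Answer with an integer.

1 → no match
2 → no match — must start with 'xyx'
3 → no match
4 → match
5 → match
6 → match
7 → no match — must start with 'xyx'
Total matched: 3

3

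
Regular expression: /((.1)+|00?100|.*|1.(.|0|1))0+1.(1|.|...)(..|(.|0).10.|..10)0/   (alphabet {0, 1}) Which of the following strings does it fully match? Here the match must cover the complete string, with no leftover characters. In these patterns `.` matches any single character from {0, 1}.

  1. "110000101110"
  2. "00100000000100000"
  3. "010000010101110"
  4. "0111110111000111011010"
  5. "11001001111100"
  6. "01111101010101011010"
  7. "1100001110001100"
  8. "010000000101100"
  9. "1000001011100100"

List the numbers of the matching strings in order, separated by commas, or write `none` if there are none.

1 → match
2 → match
3 → match
4 → match
5 → match
6 → match
7 → match
8 → match
9 → match

1, 2, 3, 4, 5, 6, 7, 8, 9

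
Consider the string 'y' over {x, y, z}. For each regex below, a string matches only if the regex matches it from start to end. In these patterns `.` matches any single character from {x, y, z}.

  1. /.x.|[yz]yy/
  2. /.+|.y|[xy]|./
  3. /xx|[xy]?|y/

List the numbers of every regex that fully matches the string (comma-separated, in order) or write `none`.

1 → no match
2 → match
3 → match

2, 3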